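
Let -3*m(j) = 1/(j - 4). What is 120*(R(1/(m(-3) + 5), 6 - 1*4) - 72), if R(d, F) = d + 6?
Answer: -418500/53 ≈ -7896.2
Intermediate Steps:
m(j) = -1/(3*(-4 + j)) (m(j) = -1/(3*(j - 4)) = -1/(3*(-4 + j)))
R(d, F) = 6 + d
120*(R(1/(m(-3) + 5), 6 - 1*4) - 72) = 120*((6 + 1/(-1/(-12 + 3*(-3)) + 5)) - 72) = 120*((6 + 1/(-1/(-12 - 9) + 5)) - 72) = 120*((6 + 1/(-1/(-21) + 5)) - 72) = 120*((6 + 1/(-1*(-1/21) + 5)) - 72) = 120*((6 + 1/(1/21 + 5)) - 72) = 120*((6 + 1/(106/21)) - 72) = 120*((6 + 21/106) - 72) = 120*(657/106 - 72) = 120*(-6975/106) = -418500/53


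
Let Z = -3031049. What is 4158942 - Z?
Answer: 7189991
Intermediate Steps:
4158942 - Z = 4158942 - 1*(-3031049) = 4158942 + 3031049 = 7189991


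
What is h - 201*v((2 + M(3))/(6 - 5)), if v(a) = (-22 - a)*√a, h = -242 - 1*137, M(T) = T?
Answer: -379 + 5427*√5 ≈ 11756.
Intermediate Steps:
h = -379 (h = -242 - 137 = -379)
v(a) = √a*(-22 - a)
h - 201*v((2 + M(3))/(6 - 5)) = -379 - 201*√((2 + 3)/(6 - 5))*(-22 - (2 + 3)/(6 - 5)) = -379 - 201*√(5/1)*(-22 - 5/1) = -379 - 201*√(5*1)*(-22 - 5) = -379 - 201*√5*(-22 - 1*5) = -379 - 201*√5*(-22 - 5) = -379 - 201*√5*(-27) = -379 - (-5427)*√5 = -379 + 5427*√5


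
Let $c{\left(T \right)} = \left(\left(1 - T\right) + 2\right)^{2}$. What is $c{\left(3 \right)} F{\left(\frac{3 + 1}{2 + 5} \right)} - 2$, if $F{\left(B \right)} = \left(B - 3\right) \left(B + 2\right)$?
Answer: $-2$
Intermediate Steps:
$c{\left(T \right)} = \left(3 - T\right)^{2}$
$F{\left(B \right)} = \left(-3 + B\right) \left(2 + B\right)$
$c{\left(3 \right)} F{\left(\frac{3 + 1}{2 + 5} \right)} - 2 = \left(-3 + 3\right)^{2} \left(-6 + \left(\frac{3 + 1}{2 + 5}\right)^{2} - \frac{3 + 1}{2 + 5}\right) - 2 = 0^{2} \left(-6 + \left(\frac{4}{7}\right)^{2} - \frac{4}{7}\right) - 2 = 0 \left(-6 + \left(4 \cdot \frac{1}{7}\right)^{2} - 4 \cdot \frac{1}{7}\right) - 2 = 0 \left(-6 + \left(\frac{4}{7}\right)^{2} - \frac{4}{7}\right) - 2 = 0 \left(-6 + \frac{16}{49} - \frac{4}{7}\right) - 2 = 0 \left(- \frac{306}{49}\right) - 2 = 0 - 2 = -2$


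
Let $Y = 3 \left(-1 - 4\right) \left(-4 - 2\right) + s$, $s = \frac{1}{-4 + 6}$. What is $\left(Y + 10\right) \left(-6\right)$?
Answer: $-603$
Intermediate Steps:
$s = \frac{1}{2} \approx 0.5$
$Y = \frac{181}{2}$ ($Y = 3 \left(-1 - 4\right) \left(-4 - 2\right) + \frac{1}{2} = 3 \left(\left(-5\right) \left(-6\right)\right) + \frac{1}{2} = 3 \cdot 30 + \frac{1}{2} = 90 + \frac{1}{2} = \frac{181}{2} \approx 90.5$)
$\left(Y + 10\right) \left(-6\right) = \left(\frac{181}{2} + 10\right) \left(-6\right) = \frac{201}{2} \left(-6\right) = -603$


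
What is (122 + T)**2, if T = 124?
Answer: 60516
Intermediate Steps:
(122 + T)**2 = (122 + 124)**2 = 246**2 = 60516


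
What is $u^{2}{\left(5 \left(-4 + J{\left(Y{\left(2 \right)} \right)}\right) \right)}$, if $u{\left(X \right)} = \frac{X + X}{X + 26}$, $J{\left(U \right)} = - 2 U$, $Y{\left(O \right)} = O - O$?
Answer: $\frac{400}{9} \approx 44.444$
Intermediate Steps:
$Y{\left(O \right)} = 0$
$u{\left(X \right)} = \frac{2 X}{26 + X}$
$u^{2}{\left(5 \left(-4 + J{\left(Y{\left(2 \right)} \right)}\right) \right)} = \left(\frac{2 \cdot 5 \left(-4 - 0\right)}{26 + 5 \left(-4 - 0\right)}\right)^{2} = \left(\frac{2 \cdot 5 \left(-4 + 0\right)}{26 + 5 \left(-4 + 0\right)}\right)^{2} = \left(\frac{2 \cdot 5 \left(-4\right)}{26 + 5 \left(-4\right)}\right)^{2} = \left(2 \left(-20\right) \frac{1}{26 - 20}\right)^{2} = \left(2 \left(-20\right) \frac{1}{6}\right)^{2} = \left(- \frac{20}{3}\right)^{2} = \frac{400}{9}$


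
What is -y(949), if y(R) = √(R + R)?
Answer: -√1898 ≈ -43.566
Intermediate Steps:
y(R) = √2*√R (y(R) = √(2*R) = √2*√R)
-y(949) = -√2*√949 = -√1898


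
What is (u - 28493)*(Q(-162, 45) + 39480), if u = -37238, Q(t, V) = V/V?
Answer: -2595125611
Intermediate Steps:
Q(t, V) = 1
(u - 28493)*(Q(-162, 45) + 39480) = (-37238 - 28493)*(1 + 39480) = -65731*39481 = -2595125611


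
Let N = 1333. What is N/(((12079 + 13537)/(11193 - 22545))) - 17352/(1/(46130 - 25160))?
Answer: -1165118242407/3202 ≈ -3.6387e+8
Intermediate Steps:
N/(((12079 + 13537)/(11193 - 22545))) - 17352/(1/(46130 - 25160)) = 1333/(((12079 + 13537)/(11193 - 22545))) - 17352/(1/(46130 - 25160)) = 1333/((25616/(-11352))) - 17352/(1/20970) = 1333/((25616*(-1/11352))) - 17352/1/20970 = 1333/(-3202/1419) - 17352*20970 = 1333*(-1419/3202) - 363871440 = -1891527/3202 - 363871440 = -1165118242407/3202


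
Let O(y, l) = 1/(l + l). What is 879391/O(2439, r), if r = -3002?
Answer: -5279863564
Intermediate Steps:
O(y, l) = 1/(2*l)
879391/O(2439, r) = 879391/(((½)/(-3002))) = 879391/(((½)*(-1/3002))) = 879391/(-1/6004) = 879391*(-6004) = -5279863564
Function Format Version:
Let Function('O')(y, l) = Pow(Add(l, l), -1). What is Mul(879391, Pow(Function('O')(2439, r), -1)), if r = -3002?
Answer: -5279863564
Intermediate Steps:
Function('O')(y, l) = Mul(Rational(1, 2), Pow(l, -1)) (Function('O')(y, l) = Pow(Mul(2, l), -1) = Mul(Rational(1, 2), Pow(l, -1)))
Mul(879391, Pow(Function('O')(2439, r), -1)) = Mul(879391, Pow(Mul(Rational(1, 2), Pow(-3002, -1)), -1)) = Mul(879391, Pow(Mul(Rational(1, 2), Rational(-1, 3002)), -1)) = Mul(879391, Pow(Rational(-1, 6004), -1)) = Mul(879391, -6004) = -5279863564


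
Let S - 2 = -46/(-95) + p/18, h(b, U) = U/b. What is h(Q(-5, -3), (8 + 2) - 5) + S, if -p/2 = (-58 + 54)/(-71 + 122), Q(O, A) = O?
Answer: 65099/43605 ≈ 1.4929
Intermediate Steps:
p = 8/51 (p = -2*(-58 + 54)/(-71 + 122) = -(-8)/51 = -2*(-4/51) = 8/51 ≈ 0.15686)
S = 108704/43605 (S = 2 + (-46/(-95) + (8/51)/18) = 2 + (-46*(-1/95) + (8/51)*(1/18)) = 2 + (46/95 + 4/459) = 2 + 21494/43605 = 108704/43605 ≈ 2.4929)
h(Q(-5, -3), (8 + 2) - 5) + S = ((8 + 2) - 5)/(-5) + 108704/43605 = (10 - 5)*(-⅕) + 108704/43605 = 5*(-⅕) + 108704/43605 = -1 + 108704/43605 = 65099/43605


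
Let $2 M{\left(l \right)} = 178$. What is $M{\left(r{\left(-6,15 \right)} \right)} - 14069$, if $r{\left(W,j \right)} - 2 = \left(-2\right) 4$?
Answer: $-13980$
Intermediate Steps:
$r{\left(W,j \right)} = -6$ ($r{\left(W,j \right)} = 2 - 8 = -6$)
$M{\left(l \right)} = 89$ ($M{\left(l \right)} = \frac{1}{2} \cdot 178 = 89$)
$M{\left(r{\left(-6,15 \right)} \right)} - 14069 = 89 - 14069 = -13980$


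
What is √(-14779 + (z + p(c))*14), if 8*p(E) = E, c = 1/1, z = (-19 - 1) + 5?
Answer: 3*I*√6661/2 ≈ 122.42*I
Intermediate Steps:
z = -15 (z = -20 + 5 = -15)
c = 1 (c = 1*1 = 1)
p(E) = E/8
√(-14779 + (z + p(c))*14) = √(-14779 + (-15 + (⅛)*1)*14) = √(-14779 + (-15 + ⅛)*14) = √(-14779 - 119/8*14) = √(-14779 - 833/4) = √(-59949/4) = 3*I*√6661/2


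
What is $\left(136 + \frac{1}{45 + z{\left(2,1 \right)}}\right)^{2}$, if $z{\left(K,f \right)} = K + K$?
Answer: $\frac{44422225}{2401} \approx 18502.0$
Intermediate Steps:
$z{\left(K,f \right)} = 2 K$
$\left(136 + \frac{1}{45 + z{\left(2,1 \right)}}\right)^{2} = \left(136 + \frac{1}{45 + 2 \cdot 2}\right)^{2} = \left(136 + \frac{1}{45 + 4}\right)^{2} = \left(136 + \frac{1}{49}\right)^{2} = \left(\frac{6665}{49}\right)^{2} = \frac{44422225}{2401}$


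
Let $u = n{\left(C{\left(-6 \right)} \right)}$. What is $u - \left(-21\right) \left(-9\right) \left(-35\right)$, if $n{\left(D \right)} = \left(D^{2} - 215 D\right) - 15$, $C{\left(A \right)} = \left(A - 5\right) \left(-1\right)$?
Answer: $4356$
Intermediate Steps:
$C{\left(A \right)} = 5 - A$ ($C{\left(A \right)} = \left(-5 + A\right) \left(-1\right) = 5 - A$)
$n{\left(D \right)} = -15 + D^{2} - 215 D$
$u = -2259$ ($u = -15 + \left(5 - -6\right)^{2} - 215 \left(5 - -6\right) = -15 + \left(5 + 6\right)^{2} - 215 \left(5 + 6\right) = -15 + 11^{2} - 2365 = -15 + 121 - 2365 = -2259$)
$u - \left(-21\right) \left(-9\right) \left(-35\right) = -2259 - \left(-21\right) \left(-9\right) \left(-35\right) = -2259 - 189 \left(-35\right) = -2259 - -6615 = -2259 + 6615 = 4356$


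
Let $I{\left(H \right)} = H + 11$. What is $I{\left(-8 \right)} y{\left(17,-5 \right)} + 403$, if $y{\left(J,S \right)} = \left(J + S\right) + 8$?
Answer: $463$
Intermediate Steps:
$I{\left(H \right)} = 11 + H$
$y{\left(J,S \right)} = 8 + J + S$
$I{\left(-8 \right)} y{\left(17,-5 \right)} + 403 = \left(11 - 8\right) \left(8 + 17 - 5\right) + 403 = 3 \cdot 20 + 403 = 60 + 403 = 463$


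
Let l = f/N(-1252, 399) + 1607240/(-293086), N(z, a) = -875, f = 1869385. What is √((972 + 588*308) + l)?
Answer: √96601436198725661/732715 ≈ 424.19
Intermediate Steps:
l = -7847098673/3663575 (l = 1869385/(-875) + 1607240/(-293086) = 1869385*(-1/875) + 1607240*(-1/293086) = -53411/25 - 803620/146543 = -7847098673/3663575 ≈ -2141.9)
√((972 + 588*308) + l) = √((972 + 588*308) - 7847098673/3663575) = √((972 + 181104) - 7847098673/3663575) = √(182076 - 7847098673/3663575) = √(659201983027/3663575) = √96601436198725661/732715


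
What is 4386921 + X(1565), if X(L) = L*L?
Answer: 6836146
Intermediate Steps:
X(L) = L²
4386921 + X(1565) = 4386921 + 1565² = 4386921 + 2449225 = 6836146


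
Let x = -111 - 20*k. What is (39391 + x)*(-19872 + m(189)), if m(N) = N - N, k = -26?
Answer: -790905600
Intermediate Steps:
m(N) = 0
x = 409 (x = -111 - 20*(-26) = -111 + 520 = 409)
(39391 + x)*(-19872 + m(189)) = (39391 + 409)*(-19872 + 0) = 39800*(-19872) = -790905600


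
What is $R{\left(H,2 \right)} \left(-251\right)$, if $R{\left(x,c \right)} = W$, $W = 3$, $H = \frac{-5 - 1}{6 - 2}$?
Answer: $-753$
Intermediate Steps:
$H = - \frac{3}{2}$ ($H = - \frac{6}{4} = \left(-6\right) \frac{1}{4} = - \frac{3}{2} \approx -1.5$)
$R{\left(x,c \right)} = 3$
$R{\left(H,2 \right)} \left(-251\right) = 3 \left(-251\right) = -753$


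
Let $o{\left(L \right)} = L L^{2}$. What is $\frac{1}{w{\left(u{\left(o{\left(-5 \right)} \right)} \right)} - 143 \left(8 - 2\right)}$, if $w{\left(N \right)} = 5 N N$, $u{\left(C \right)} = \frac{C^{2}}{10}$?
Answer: $\frac{4}{48824693} \approx 8.1926 \cdot 10^{-8}$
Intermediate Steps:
$o{\left(L \right)} = L^{3}$
$u{\left(C \right)} = \frac{C^{2}}{10}$ ($u{\left(C \right)} = C^{2} \cdot \frac{1}{10} = \frac{C^{2}}{10}$)
$w{\left(N \right)} = 5 N^{2}$
$\frac{1}{w{\left(u{\left(o{\left(-5 \right)} \right)} \right)} - 143 \left(8 - 2\right)} = \frac{1}{5 \left(\frac{\left(\left(-5\right)^{3}\right)^{2}}{10}\right)^{2} - 143 \left(8 - 2\right)} = \frac{1}{5 \left(\frac{\left(-125\right)^{2}}{10}\right)^{2} - 858} = \frac{1}{5 \left(\frac{1}{10} \cdot 15625\right)^{2} - 858} = \frac{1}{5 \left(\frac{3125}{2}\right)^{2} - 858} = \frac{1}{5 \cdot \frac{9765625}{4} - 858} = \frac{1}{\frac{48828125}{4} - 858} = \frac{1}{\frac{48824693}{4}} = \frac{4}{48824693}$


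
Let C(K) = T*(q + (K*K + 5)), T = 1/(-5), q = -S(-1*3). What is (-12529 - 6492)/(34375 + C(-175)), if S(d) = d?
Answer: -95105/141242 ≈ -0.67335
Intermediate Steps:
q = 3 (q = -(-1)*3 = -1*(-3) = 3)
T = -⅕ ≈ -0.20000
C(K) = -8/5 - K²/5 (C(K) = -(3 + (K*K + 5))/5 = -(3 + (K² + 5))/5 = -(3 + (5 + K²))/5 = -(8 + K²)/5 = -8/5 - K²/5)
(-12529 - 6492)/(34375 + C(-175)) = (-12529 - 6492)/(34375 + (-8/5 - ⅕*(-175)²)) = -19021/(34375 + (-8/5 - ⅕*30625)) = -19021/(34375 + (-8/5 - 6125)) = -19021/(34375 - 30633/5) = -19021/141242/5 = -19021*5/141242 = -95105/141242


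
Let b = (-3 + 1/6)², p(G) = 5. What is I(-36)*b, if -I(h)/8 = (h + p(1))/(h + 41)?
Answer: 17918/45 ≈ 398.18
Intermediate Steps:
b = 289/36 (b = (-3 + ⅙)² = (-17/6)² = 289/36 ≈ 8.0278)
I(h) = -8*(5 + h)/(41 + h) (I(h) = -8*(h + 5)/(h + 41) = -8*(5 + h)/(41 + h))
I(-36)*b = (8*(-5 - 1*(-36))/(41 - 36))*(289/36) = (8*(-5 + 36)/5)*(289/36) = (8*(⅕)*31)*(289/36) = (248/5)*(289/36) = 17918/45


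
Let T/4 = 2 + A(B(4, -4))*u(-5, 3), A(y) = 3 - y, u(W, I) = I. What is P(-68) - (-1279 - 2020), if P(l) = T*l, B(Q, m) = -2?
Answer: -1325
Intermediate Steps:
T = 68 (T = 4*(2 + (3 - 1*(-2))*3) = 4*(2 + (3 + 2)*3) = 4*(2 + 5*3) = 4*(2 + 15) = 4*17 = 68)
P(l) = 68*l
P(-68) - (-1279 - 2020) = 68*(-68) - (-1279 - 2020) = -4624 - 1*(-3299) = -4624 + 3299 = -1325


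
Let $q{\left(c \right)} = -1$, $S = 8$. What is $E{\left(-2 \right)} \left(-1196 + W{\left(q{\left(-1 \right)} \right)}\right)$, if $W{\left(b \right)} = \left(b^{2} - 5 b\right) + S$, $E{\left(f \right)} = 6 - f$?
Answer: $-9456$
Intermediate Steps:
$W{\left(b \right)} = 8 + b^{2} - 5 b$ ($W{\left(b \right)} = \left(b^{2} - 5 b\right) + 8 = 8 + b^{2} - 5 b$)
$E{\left(-2 \right)} \left(-1196 + W{\left(q{\left(-1 \right)} \right)}\right) = \left(6 - -2\right) \left(-1196 + \left(8 + \left(-1\right)^{2} - -5\right)\right) = \left(6 + 2\right) \left(-1196 + \left(8 + 1 + 5\right)\right) = 8 \left(-1196 + 14\right) = 8 \left(-1182\right) = -9456$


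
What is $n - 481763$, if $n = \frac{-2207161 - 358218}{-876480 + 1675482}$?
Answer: $- \frac{384932165905}{799002} \approx -4.8177 \cdot 10^{5}$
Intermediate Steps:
$n = - \frac{2565379}{799002} \approx -3.2107$
$n - 481763 = - \frac{2565379}{799002} - 481763 = - \frac{384932165905}{799002}$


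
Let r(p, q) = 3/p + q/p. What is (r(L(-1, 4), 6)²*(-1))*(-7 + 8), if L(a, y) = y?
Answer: -81/16 ≈ -5.0625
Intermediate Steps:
(r(L(-1, 4), 6)²*(-1))*(-7 + 8) = (((3 + 6)/4)²*(-1))*(-7 + 8) = (((¼)*9)²*(-1))*1 = ((9/4)²*(-1))*1 = ((81/16)*(-1))*1 = -81/16*1 = -81/16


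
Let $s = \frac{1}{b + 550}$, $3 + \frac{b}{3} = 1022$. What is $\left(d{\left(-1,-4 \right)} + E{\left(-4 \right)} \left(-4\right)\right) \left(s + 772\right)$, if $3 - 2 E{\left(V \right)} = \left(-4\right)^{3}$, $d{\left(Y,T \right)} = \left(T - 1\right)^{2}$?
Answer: $- \frac{303521945}{3607} \approx -84148.0$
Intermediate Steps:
$b = 3057$ ($b = -9 + 3 \cdot 1022 = -9 + 3066 = 3057$)
$d{\left(Y,T \right)} = \left(-1 + T\right)^{2}$
$E{\left(V \right)} = \frac{67}{2}$ ($E{\left(V \right)} = \frac{3}{2} - \frac{\left(-4\right)^{3}}{2} = \frac{3}{2} - -32 = \frac{3}{2} + 32 = \frac{67}{2}$)
$s = \frac{1}{3607}$ ($s = \frac{1}{3057 + 550} = \frac{1}{3607} \approx 0.00027724$)
$\left(d{\left(-1,-4 \right)} + E{\left(-4 \right)} \left(-4\right)\right) \left(s + 772\right) = \left(\left(-1 - 4\right)^{2} + \frac{67}{2} \left(-4\right)\right) \left(\frac{1}{3607} + 772\right) = \left(\left(-5\right)^{2} - 134\right) \frac{2784605}{3607} = \left(25 - 134\right) \frac{2784605}{3607} = \left(-109\right) \frac{2784605}{3607} = - \frac{303521945}{3607}$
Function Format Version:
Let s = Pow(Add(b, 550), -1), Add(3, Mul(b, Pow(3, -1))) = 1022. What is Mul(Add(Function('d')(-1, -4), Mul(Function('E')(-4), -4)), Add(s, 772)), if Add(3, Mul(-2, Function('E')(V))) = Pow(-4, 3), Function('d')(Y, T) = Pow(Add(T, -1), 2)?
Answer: Rational(-303521945, 3607) ≈ -84148.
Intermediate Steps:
b = 3057 (b = Add(-9, Mul(3, 1022)) = Add(-9, 3066) = 3057)
Function('d')(Y, T) = Pow(Add(-1, T), 2)
Function('E')(V) = Rational(67, 2) (Function('E')(V) = Add(Rational(3, 2), Mul(Rational(-1, 2), Pow(-4, 3))) = Add(Rational(3, 2), Mul(Rational(-1, 2), -64)) = Add(Rational(3, 2), 32) = Rational(67, 2))
s = Rational(1, 3607) (s = Pow(Add(3057, 550), -1) = Pow(3607, -1) = Rational(1, 3607) ≈ 0.00027724)
Mul(Add(Function('d')(-1, -4), Mul(Function('E')(-4), -4)), Add(s, 772)) = Mul(Add(Pow(Add(-1, -4), 2), Mul(Rational(67, 2), -4)), Add(Rational(1, 3607), 772)) = Mul(Add(Pow(-5, 2), -134), Rational(2784605, 3607)) = Mul(Add(25, -134), Rational(2784605, 3607)) = Mul(-109, Rational(2784605, 3607)) = Rational(-303521945, 3607)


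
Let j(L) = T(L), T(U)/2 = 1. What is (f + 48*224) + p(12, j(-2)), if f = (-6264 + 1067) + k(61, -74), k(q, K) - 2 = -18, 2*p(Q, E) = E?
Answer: 5540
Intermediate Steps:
T(U) = 2 (T(U) = 2*1 = 2)
j(L) = 2
p(Q, E) = E/2
k(q, K) = -16 (k(q, K) = 2 - 18 = -16)
f = -5213 (f = (-6264 + 1067) - 16 = -5197 - 16 = -5213)
(f + 48*224) + p(12, j(-2)) = (-5213 + 48*224) + (½)*2 = (-5213 + 10752) + 1 = 5539 + 1 = 5540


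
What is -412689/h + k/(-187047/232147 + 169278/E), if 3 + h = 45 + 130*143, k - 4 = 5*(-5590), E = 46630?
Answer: -353068349622257519/35605027979112 ≈ -9916.3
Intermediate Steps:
k = -27946 (k = 4 + 5*(-5590) = 4 - 27950 = -27946)
h = 18632 (h = -3 + (45 + 130*143) = -3 + (45 + 18590) = -3 + 18635 = 18632)
-412689/h + k/(-187047/232147 + 169278/E) = -412689/18632 - 27946/(-187047/232147 + 169278/46630) = -412689*1/18632 - 27946/(-187047*1/232147 + 169278*(1/46630)) = -412689/18632 - 27946/(-187047/232147 + 84639/23315) = -412689/18632 - 27946/15287689128/5412507305 = -412689/18632 - 27946*5412507305/15287689128 = -412689/18632 - 75628964572765/7643844564 = -353068349622257519/35605027979112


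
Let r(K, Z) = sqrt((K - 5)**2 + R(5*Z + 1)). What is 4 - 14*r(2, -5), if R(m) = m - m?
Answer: -38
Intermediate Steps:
R(m) = 0
r(K, Z) = sqrt((-5 + K)**2) (r(K, Z) = sqrt((K - 5)**2 + 0) = sqrt((-5 + K)**2 + 0) = sqrt((-5 + K)**2))
4 - 14*r(2, -5) = 4 - 14*sqrt((-5 + 2)**2) = 4 - 14*sqrt((-3)**2) = 4 - 14*sqrt(9) = 4 - 14*3 = 4 - 42 = -38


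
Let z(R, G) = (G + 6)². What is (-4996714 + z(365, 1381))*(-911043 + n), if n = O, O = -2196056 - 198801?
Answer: 10158848875500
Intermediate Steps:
z(R, G) = (6 + G)²
O = -2394857
n = -2394857
(-4996714 + z(365, 1381))*(-911043 + n) = (-4996714 + (6 + 1381)²)*(-911043 - 2394857) = (-4996714 + 1387²)*(-3305900) = (-4996714 + 1923769)*(-3305900) = -3072945*(-3305900) = 10158848875500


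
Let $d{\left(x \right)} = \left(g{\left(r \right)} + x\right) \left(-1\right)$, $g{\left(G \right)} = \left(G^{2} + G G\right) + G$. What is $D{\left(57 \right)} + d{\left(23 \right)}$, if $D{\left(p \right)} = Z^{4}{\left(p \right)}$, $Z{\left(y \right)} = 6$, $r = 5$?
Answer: $1218$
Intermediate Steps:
$g{\left(G \right)} = G + 2 G^{2}$ ($g{\left(G \right)} = \left(G^{2} + G^{2}\right) + G = 2 G^{2} + G = G + 2 G^{2}$)
$D{\left(p \right)} = 1296$ ($D{\left(p \right)} = 6^{4} = 1296$)
$d{\left(x \right)} = -55 - x$ ($d{\left(x \right)} = \left(5 \left(1 + 2 \cdot 5\right) + x\right) \left(-1\right) = \left(5 \left(1 + 10\right) + x\right) \left(-1\right) = \left(5 \cdot 11 + x\right) \left(-1\right) = \left(55 + x\right) \left(-1\right) = -55 - x$)
$D{\left(57 \right)} + d{\left(23 \right)} = 1296 - 78 = 1218$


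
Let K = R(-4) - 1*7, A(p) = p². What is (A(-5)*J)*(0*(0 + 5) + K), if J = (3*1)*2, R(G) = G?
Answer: -1650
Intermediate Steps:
J = 6 (J = 3*2 = 6)
K = -11 (K = -4 - 1*7 = -4 - 7 = -11)
(A(-5)*J)*(0*(0 + 5) + K) = ((-5)²*6)*(0*(0 + 5) - 11) = (25*6)*(0*5 - 11) = 150*(0 - 11) = 150*(-11) = -1650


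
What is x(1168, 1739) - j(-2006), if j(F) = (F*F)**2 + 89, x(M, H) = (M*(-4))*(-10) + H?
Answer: -16192865680926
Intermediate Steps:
x(M, H) = H + 40*M (x(M, H) = -4*M*(-10) + H = 40*M + H = H + 40*M)
j(F) = 89 + F**4 (j(F) = (F**2)**2 + 89 = F**4 + 89 = 89 + F**4)
x(1168, 1739) - j(-2006) = (1739 + 40*1168) - (89 + (-2006)**4) = (1739 + 46720) - (89 + 16192865729296) = 48459 - 1*16192865729385 = 48459 - 16192865729385 = -16192865680926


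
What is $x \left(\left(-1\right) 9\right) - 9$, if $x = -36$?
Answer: $315$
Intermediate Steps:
$x \left(\left(-1\right) 9\right) - 9 = - 36 \left(\left(-1\right) 9\right) - 9 = \left(-36\right) \left(-9\right) - 9 = 324 - 9 = 315$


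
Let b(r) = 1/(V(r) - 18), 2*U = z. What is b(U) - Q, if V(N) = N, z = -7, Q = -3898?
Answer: 167612/43 ≈ 3898.0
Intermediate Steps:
U = -7/2 (U = (½)*(-7) = -7/2 ≈ -3.5000)
b(r) = 1/(-18 + r) (b(r) = 1/(r - 18) = 1/(-18 + r))
b(U) - Q = 1/(-18 - 7/2) - 1*(-3898) = 1/(-43/2) + 3898 = -2/43 + 3898 = 167612/43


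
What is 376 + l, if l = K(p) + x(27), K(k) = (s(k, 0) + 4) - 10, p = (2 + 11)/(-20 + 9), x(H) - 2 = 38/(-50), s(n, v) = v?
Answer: 9281/25 ≈ 371.24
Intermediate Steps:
x(H) = 31/25 (x(H) = 2 + 38/(-50) = 2 + 38*(-1/50) = 2 - 19/25 = 31/25)
p = -13/11 (p = 13/(-11) = 13*(-1/11) = -13/11 ≈ -1.1818)
K(k) = -6 (K(k) = (0 + 4) - 10 = 4 - 10 = -6)
l = -119/25 (l = -6 + 31/25 = -119/25 ≈ -4.7600)
376 + l = 376 - 119/25 = 9281/25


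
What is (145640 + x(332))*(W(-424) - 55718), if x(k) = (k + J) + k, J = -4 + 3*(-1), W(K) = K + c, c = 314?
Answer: -8167468916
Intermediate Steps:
W(K) = 314 + K (W(K) = K + 314 = 314 + K)
J = -7 (J = -4 - 3 = -7)
x(k) = -7 + 2*k (x(k) = (k - 7) + k = (-7 + k) + k = -7 + 2*k)
(145640 + x(332))*(W(-424) - 55718) = (145640 + (-7 + 2*332))*((314 - 424) - 55718) = (145640 + (-7 + 664))*(-110 - 55718) = (145640 + 657)*(-55828) = 146297*(-55828) = -8167468916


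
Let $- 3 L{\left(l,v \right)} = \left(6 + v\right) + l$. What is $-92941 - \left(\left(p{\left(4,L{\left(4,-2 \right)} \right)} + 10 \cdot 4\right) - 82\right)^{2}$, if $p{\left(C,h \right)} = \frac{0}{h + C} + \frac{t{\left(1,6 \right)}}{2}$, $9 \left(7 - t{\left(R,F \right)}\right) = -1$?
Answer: $- \frac{7647937}{81} \approx -94419.0$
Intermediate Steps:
$t{\left(R,F \right)} = \frac{64}{9}$ ($t{\left(R,F \right)} = 7 - - \frac{1}{9} = 7 + \frac{1}{9} = \frac{64}{9}$)
$L{\left(l,v \right)} = -2 - \frac{l}{3} - \frac{v}{3}$ ($L{\left(l,v \right)} = - \frac{\left(6 + v\right) + l}{3} = - \frac{6 + l + v}{3} = -2 - \frac{l}{3} - \frac{v}{3}$)
$p{\left(C,h \right)} = \frac{32}{9}$ ($p{\left(C,h \right)} = \frac{0}{h + C} + \frac{64}{9 \cdot 2} = \frac{0}{C + h} + \frac{64}{9} \cdot \frac{1}{2} = 0 + \frac{32}{9} = \frac{32}{9}$)
$-92941 - \left(\left(p{\left(4,L{\left(4,-2 \right)} \right)} + 10 \cdot 4\right) - 82\right)^{2} = -92941 - \left(\left(\frac{32}{9} + 10 \cdot 4\right) - 82\right)^{2} = -92941 - \left(\left(\frac{32}{9} + 40\right) - 82\right)^{2} = -92941 - \left(\frac{392}{9} - 82\right)^{2} = -92941 - \left(- \frac{346}{9}\right)^{2} = -92941 - \frac{119716}{81} = - \frac{7647937}{81}$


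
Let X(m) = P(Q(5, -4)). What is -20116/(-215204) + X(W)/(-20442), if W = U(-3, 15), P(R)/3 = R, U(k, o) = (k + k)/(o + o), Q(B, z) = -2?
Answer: 17187604/183300007 ≈ 0.093768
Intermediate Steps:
U(k, o) = k/o (U(k, o) = (2*k)/((2*o)) = (2*k)*(1/(2*o)) = k/o)
P(R) = 3*R
W = -1/5 (W = -3/15 = -3*1/15 = -1/5 ≈ -0.20000)
X(m) = -6 (X(m) = 3*(-2) = -6)
-20116/(-215204) + X(W)/(-20442) = -20116/(-215204) - 6/(-20442) = -20116*(-1/215204) - 6*(-1/20442) = 5029/53801 + 1/3407 = 17187604/183300007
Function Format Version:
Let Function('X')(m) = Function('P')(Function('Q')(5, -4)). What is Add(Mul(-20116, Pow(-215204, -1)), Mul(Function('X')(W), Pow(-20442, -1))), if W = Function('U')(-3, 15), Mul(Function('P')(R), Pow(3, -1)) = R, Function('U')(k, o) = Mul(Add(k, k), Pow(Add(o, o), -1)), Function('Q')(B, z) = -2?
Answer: Rational(17187604, 183300007) ≈ 0.093768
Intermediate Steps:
Function('U')(k, o) = Mul(k, Pow(o, -1)) (Function('U')(k, o) = Mul(Mul(2, k), Pow(Mul(2, o), -1)) = Mul(Mul(2, k), Mul(Rational(1, 2), Pow(o, -1))) = Mul(k, Pow(o, -1)))
Function('P')(R) = Mul(3, R)
W = Rational(-1, 5) (W = Mul(-3, Pow(15, -1)) = Mul(-3, Rational(1, 15)) = Rational(-1, 5) ≈ -0.20000)
Function('X')(m) = -6 (Function('X')(m) = Mul(3, -2) = -6)
Add(Mul(-20116, Pow(-215204, -1)), Mul(Function('X')(W), Pow(-20442, -1))) = Add(Mul(-20116, Pow(-215204, -1)), Mul(-6, Pow(-20442, -1))) = Add(Mul(-20116, Rational(-1, 215204)), Mul(-6, Rational(-1, 20442))) = Add(Rational(5029, 53801), Rational(1, 3407)) = Rational(17187604, 183300007)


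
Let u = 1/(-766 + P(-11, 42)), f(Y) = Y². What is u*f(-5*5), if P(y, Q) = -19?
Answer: -125/157 ≈ -0.79618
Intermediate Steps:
u = -1/785 (u = 1/(-766 - 19) = 1/(-785) = -1/785 ≈ -0.0012739)
u*f(-5*5) = -(-5*5)²/785 = -1/785*(-25)² = -1/785*625 = -125/157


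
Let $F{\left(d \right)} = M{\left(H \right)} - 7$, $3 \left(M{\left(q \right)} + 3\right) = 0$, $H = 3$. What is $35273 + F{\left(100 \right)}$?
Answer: $35263$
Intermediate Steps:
$M{\left(q \right)} = -3$ ($M{\left(q \right)} = -3 + \frac{1}{3} \cdot 0 = -3 + 0 = -3$)
$F{\left(d \right)} = -10$ ($F{\left(d \right)} = -3 - 7 = -10$)
$35273 + F{\left(100 \right)} = 35273 - 10 = 35263$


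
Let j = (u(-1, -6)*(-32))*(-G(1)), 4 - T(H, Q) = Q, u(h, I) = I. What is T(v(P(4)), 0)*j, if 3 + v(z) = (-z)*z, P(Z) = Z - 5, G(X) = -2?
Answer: 1536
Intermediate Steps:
P(Z) = -5 + Z
v(z) = -3 - z² (v(z) = -3 + (-z)*z = -3 - z²)
T(H, Q) = 4 - Q
j = 384 (j = (-6*(-32))*(-1*(-2)) = 192*2 = 384)
T(v(P(4)), 0)*j = (4 - 1*0)*384 = (4 + 0)*384 = 4*384 = 1536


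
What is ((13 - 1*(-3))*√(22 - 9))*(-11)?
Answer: -176*√13 ≈ -634.58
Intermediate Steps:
((13 - 1*(-3))*√(22 - 9))*(-11) = ((13 + 3)*√13)*(-11) = (16*√13)*(-11) = -176*√13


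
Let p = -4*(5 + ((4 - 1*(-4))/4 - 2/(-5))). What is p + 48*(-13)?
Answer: -3268/5 ≈ -653.60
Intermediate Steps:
p = -148/5 (p = -4*(5 + ((4 + 4)*(¼) - 2*(-⅕))) = -4*(5 + (8*(¼) + ⅖)) = -4*(5 + (2 + ⅖)) = -4*(5 + 12/5) = -4*37/5 = -148/5 ≈ -29.600)
p + 48*(-13) = -148/5 + 48*(-13) = -148/5 - 624 = -3268/5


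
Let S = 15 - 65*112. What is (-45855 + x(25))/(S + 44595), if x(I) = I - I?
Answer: -9171/7466 ≈ -1.2284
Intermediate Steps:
x(I) = 0
S = -7265 (S = 15 - 7280 = -7265)
(-45855 + x(25))/(S + 44595) = (-45855 + 0)/(-7265 + 44595) = -45855/37330 = -45855*1/37330 = -9171/7466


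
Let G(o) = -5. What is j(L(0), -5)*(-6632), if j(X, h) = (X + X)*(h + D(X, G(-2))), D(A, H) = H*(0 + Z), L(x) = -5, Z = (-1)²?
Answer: -663200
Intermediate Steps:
Z = 1
D(A, H) = H (D(A, H) = H*(0 + 1) = H*1 = H)
j(X, h) = 2*X*(-5 + h) (j(X, h) = (X + X)*(h - 5) = (2*X)*(-5 + h) = 2*X*(-5 + h))
j(L(0), -5)*(-6632) = (2*(-5)*(-5 - 5))*(-6632) = (2*(-5)*(-10))*(-6632) = 100*(-6632) = -663200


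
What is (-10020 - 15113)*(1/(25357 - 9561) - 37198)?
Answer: 14767638262731/15796 ≈ 9.3490e+8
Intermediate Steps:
(-10020 - 15113)*(1/(25357 - 9561) - 37198) = -25133*(1/15796 - 37198) = -25133*(-587579607/15796) = 14767638262731/15796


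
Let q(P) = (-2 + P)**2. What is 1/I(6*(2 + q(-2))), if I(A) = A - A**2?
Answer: -1/11556 ≈ -8.6535e-5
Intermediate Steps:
1/I(6*(2 + q(-2))) = 1/((6*(2 + (-2 - 2)**2))*(1 - 6*(2 + (-2 - 2)**2))) = 1/((6*(2 + (-4)**2))*(1 - 6*(2 + (-4)**2))) = 1/((6*(2 + 16))*(1 - 6*(2 + 16))) = 1/((6*18)*(1 - 6*18)) = 1/(108*(1 - 1*108)) = 1/(108*(1 - 108)) = 1/(108*(-107)) = 1/(-11556) = -1/11556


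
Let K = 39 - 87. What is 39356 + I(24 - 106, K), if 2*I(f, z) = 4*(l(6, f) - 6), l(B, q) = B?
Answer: 39356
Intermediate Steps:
K = -48
I(f, z) = 0 (I(f, z) = (4*(6 - 6))/2 = (4*0)/2 = (½)*0 = 0)
39356 + I(24 - 106, K) = 39356 + 0 = 39356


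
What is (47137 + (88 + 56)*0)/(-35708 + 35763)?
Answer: 47137/55 ≈ 857.04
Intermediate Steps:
(47137 + (88 + 56)*0)/(-35708 + 35763) = (47137 + 144*0)/55 = (47137 + 0)*(1/55) = 47137*(1/55) = 47137/55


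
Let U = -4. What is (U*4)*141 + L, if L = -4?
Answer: -2260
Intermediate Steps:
(U*4)*141 + L = -4*4*141 - 4 = -16*141 - 4 = -2256 - 4 = -2260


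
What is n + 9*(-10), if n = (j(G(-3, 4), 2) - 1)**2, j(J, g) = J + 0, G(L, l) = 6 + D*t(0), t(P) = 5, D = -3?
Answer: 10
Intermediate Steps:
G(L, l) = -9 (G(L, l) = 6 - 3*5 = 6 - 15 = -9)
j(J, g) = J
n = 100 (n = (-9 - 1)**2 = (-10)**2 = 100)
n + 9*(-10) = 100 + 9*(-10) = 100 - 90 = 10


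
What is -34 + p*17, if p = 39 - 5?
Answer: 544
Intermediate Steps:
p = 34
-34 + p*17 = -34 + 34*17 = -34 + 578 = 544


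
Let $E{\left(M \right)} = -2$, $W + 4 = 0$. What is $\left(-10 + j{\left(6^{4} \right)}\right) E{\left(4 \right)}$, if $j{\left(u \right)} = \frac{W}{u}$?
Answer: $\frac{3241}{162} \approx 20.006$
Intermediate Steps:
$W = -4$ ($W = -4 + 0 = -4$)
$j{\left(u \right)} = - \frac{4}{u}$
$\left(-10 + j{\left(6^{4} \right)}\right) E{\left(4 \right)} = \left(-10 - \frac{4}{6^{4}}\right) \left(-2\right) = \left(-10 - \frac{4}{1296}\right) \left(-2\right) = \left(-10 - \frac{1}{324}\right) \left(-2\right) = \left(- \frac{3241}{324}\right) \left(-2\right) = \frac{3241}{162}$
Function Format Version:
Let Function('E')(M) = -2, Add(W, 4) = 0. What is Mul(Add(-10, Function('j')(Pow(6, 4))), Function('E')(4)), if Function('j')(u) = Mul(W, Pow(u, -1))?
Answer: Rational(3241, 162) ≈ 20.006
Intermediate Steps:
W = -4 (W = Add(-4, 0) = -4)
Function('j')(u) = Mul(-4, Pow(u, -1))
Mul(Add(-10, Function('j')(Pow(6, 4))), Function('E')(4)) = Mul(Add(-10, Mul(-4, Pow(Pow(6, 4), -1))), -2) = Mul(Add(-10, Mul(-4, Pow(1296, -1))), -2) = Mul(Add(-10, Mul(-4, Rational(1, 1296))), -2) = Mul(Add(-10, Rational(-1, 324)), -2) = Mul(Rational(-3241, 324), -2) = Rational(3241, 162)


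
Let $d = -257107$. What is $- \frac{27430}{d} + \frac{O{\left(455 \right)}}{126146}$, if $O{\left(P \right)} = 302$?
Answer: $\frac{1768915547}{16216509811} \approx 0.10908$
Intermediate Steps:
$- \frac{27430}{d} + \frac{O{\left(455 \right)}}{126146} = - \frac{27430}{-257107} + \frac{302}{126146} = \left(-27430\right) \left(- \frac{1}{257107}\right) + 302 \cdot \frac{1}{126146} = \frac{27430}{257107} + \frac{151}{63073} = \frac{1768915547}{16216509811}$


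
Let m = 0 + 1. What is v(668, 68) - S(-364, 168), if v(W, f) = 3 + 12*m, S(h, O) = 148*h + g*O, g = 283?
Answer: 6343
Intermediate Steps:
m = 1
S(h, O) = 148*h + 283*O
v(W, f) = 15 (v(W, f) = 3 + 12*1 = 3 + 12 = 15)
v(668, 68) - S(-364, 168) = 15 - (148*(-364) + 283*168) = 15 - (-53872 + 47544) = 15 - 1*(-6328) = 15 + 6328 = 6343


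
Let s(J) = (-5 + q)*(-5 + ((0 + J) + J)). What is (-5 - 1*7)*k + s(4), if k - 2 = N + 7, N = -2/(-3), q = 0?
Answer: -131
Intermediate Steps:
N = ⅔ (N = -2*(-⅓) = ⅔ ≈ 0.66667)
k = 29/3 (k = 2 + (⅔ + 7) = 2 + 23/3 = 29/3 ≈ 9.6667)
s(J) = 25 - 10*J (s(J) = (-5 + 0)*(-5 + ((0 + J) + J)) = -5*(-5 + (J + J)) = -5*(-5 + 2*J) = 25 - 10*J)
(-5 - 1*7)*k + s(4) = (-5 - 1*7)*(29/3) + (25 - 10*4) = (-5 - 7)*(29/3) + (25 - 40) = -12*29/3 - 15 = -116 - 15 = -131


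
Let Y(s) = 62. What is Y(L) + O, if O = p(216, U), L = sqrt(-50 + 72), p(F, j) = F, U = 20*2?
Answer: 278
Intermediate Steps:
U = 40
L = sqrt(22) ≈ 4.6904
O = 216
Y(L) + O = 62 + 216 = 278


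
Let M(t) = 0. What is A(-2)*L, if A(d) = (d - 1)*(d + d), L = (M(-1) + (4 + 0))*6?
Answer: 288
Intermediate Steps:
L = 24 (L = (0 + (4 + 0))*6 = (0 + 4)*6 = 4*6 = 24)
A(d) = 2*d*(-1 + d) (A(d) = (-1 + d)*(2*d) = 2*d*(-1 + d))
A(-2)*L = (2*(-2)*(-1 - 2))*24 = (2*(-2)*(-3))*24 = 12*24 = 288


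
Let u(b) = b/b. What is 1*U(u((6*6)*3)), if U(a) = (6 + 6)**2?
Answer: 144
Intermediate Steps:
u(b) = 1
U(a) = 144 (U(a) = 12**2 = 144)
1*U(u((6*6)*3)) = 1*144 = 144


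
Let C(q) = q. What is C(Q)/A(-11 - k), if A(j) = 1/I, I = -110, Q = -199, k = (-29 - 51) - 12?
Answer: 21890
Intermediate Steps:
k = -92 (k = -80 - 12 = -92)
A(j) = -1/110 (A(j) = 1/(-110) = -1/110)
C(Q)/A(-11 - k) = -199/(-1/110) = -199*(-110) = 21890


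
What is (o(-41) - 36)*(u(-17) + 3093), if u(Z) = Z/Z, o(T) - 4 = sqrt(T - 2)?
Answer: -99008 + 3094*I*sqrt(43) ≈ -99008.0 + 20289.0*I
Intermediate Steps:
o(T) = 4 + sqrt(-2 + T) (o(T) = 4 + sqrt(T - 2) = 4 + sqrt(-2 + T))
u(Z) = 1
(o(-41) - 36)*(u(-17) + 3093) = ((4 + sqrt(-2 - 41)) - 36)*(1 + 3093) = ((4 + sqrt(-43)) - 36)*3094 = ((4 + I*sqrt(43)) - 36)*3094 = (-32 + I*sqrt(43))*3094 = -99008 + 3094*I*sqrt(43)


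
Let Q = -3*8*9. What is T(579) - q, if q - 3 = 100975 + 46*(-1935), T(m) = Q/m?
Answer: -2309896/193 ≈ -11968.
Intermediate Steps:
Q = -216 (Q = -24*9 = -216)
T(m) = -216/m
q = 11968 (q = 3 + (100975 + 46*(-1935)) = 3 + (100975 - 89010) = 3 + 11965 = 11968)
T(579) - q = -216/579 - 1*11968 = -216*1/579 - 11968 = -72/193 - 11968 = -2309896/193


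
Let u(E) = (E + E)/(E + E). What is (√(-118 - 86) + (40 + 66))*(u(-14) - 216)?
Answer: -22790 - 430*I*√51 ≈ -22790.0 - 3070.8*I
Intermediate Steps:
u(E) = 1 (u(E) = (2*E)/((2*E)) = (2*E)*(1/(2*E)) = 1)
(√(-118 - 86) + (40 + 66))*(u(-14) - 216) = (√(-118 - 86) + (40 + 66))*(1 - 216) = (√(-204) + 106)*(-215) = (2*I*√51 + 106)*(-215) = (106 + 2*I*√51)*(-215) = -22790 - 430*I*√51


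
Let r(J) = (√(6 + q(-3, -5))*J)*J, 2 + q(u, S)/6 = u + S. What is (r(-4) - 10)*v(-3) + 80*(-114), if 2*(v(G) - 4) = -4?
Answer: -9140 + 96*I*√6 ≈ -9140.0 + 235.15*I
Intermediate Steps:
v(G) = 2 (v(G) = 4 + (½)*(-4) = 4 - 2 = 2)
q(u, S) = -12 + 6*S + 6*u (q(u, S) = -12 + 6*(u + S) = -12 + 6*(S + u) = -12 + (6*S + 6*u) = -12 + 6*S + 6*u)
r(J) = 3*I*√6*J² (r(J) = (√(6 + (-12 + 6*(-5) + 6*(-3)))*J)*J = (√(6 + (-12 - 30 - 18))*J)*J = (√(6 - 60)*J)*J = (√(-54)*J)*J = ((3*I*√6)*J)*J = (3*I*J*√6)*J = 3*I*√6*J²)
(r(-4) - 10)*v(-3) + 80*(-114) = (3*I*√6*(-4)² - 10)*2 + 80*(-114) = (3*I*√6*16 - 10)*2 - 9120 = (48*I*√6 - 10)*2 - 9120 = (-10 + 48*I*√6)*2 - 9120 = (-20 + 96*I*√6) - 9120 = -9140 + 96*I*√6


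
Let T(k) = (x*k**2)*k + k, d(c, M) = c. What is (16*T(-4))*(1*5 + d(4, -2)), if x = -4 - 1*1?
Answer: 45504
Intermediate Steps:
x = -5 (x = -4 - 1 = -5)
T(k) = k - 5*k**3 (T(k) = (-5*k**2)*k + k = -5*k**3 + k = k - 5*k**3)
(16*T(-4))*(1*5 + d(4, -2)) = (16*(-4 - 5*(-4)**3))*(1*5 + 4) = (16*(-4 - 5*(-64)))*(5 + 4) = (16*(-4 + 320))*9 = (16*316)*9 = 5056*9 = 45504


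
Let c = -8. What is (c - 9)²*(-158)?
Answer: -45662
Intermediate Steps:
(c - 9)²*(-158) = (-8 - 9)²*(-158) = (-17)²*(-158) = 289*(-158) = -45662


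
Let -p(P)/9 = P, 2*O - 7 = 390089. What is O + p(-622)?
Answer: 200646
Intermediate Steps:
O = 195048 (O = 7/2 + (1/2)*390089 = 7/2 + 390089/2 = 195048)
p(P) = -9*P
O + p(-622) = 195048 - 9*(-622) = 195048 + 5598 = 200646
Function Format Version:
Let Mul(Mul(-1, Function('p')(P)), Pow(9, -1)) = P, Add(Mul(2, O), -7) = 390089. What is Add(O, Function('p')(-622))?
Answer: 200646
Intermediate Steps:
O = 195048 (O = Add(Rational(7, 2), Mul(Rational(1, 2), 390089)) = Add(Rational(7, 2), Rational(390089, 2)) = 195048)
Function('p')(P) = Mul(-9, P)
Add(O, Function('p')(-622)) = Add(195048, Mul(-9, -622)) = Add(195048, 5598) = 200646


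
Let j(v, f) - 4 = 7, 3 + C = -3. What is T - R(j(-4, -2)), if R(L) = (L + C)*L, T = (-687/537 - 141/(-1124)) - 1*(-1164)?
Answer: 222894207/201196 ≈ 1107.8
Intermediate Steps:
C = -6 (C = -3 - 3 = -6)
j(v, f) = 11 (j(v, f) = 4 + 7 = 11)
T = 233959987/201196 (T = (-687*1/537 - 141*(-1/1124)) + 1164 = (-229/179 + 141/1124) + 1164 = -232157/201196 + 1164 = 233959987/201196 ≈ 1162.8)
R(L) = L*(-6 + L) (R(L) = (L - 6)*L = (-6 + L)*L = L*(-6 + L))
T - R(j(-4, -2)) = 233959987/201196 - 11*(-6 + 11) = 233959987/201196 - 11*5 = 233959987/201196 - 1*55 = 233959987/201196 - 55 = 222894207/201196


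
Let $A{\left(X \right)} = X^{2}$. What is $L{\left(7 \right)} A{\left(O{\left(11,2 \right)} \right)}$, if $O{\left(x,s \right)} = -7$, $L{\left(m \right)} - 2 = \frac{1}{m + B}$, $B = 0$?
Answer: $105$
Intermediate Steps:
$L{\left(m \right)} = 2 + \frac{1}{m}$ ($L{\left(m \right)} = 2 + \frac{1}{m + 0} = 2 + \frac{1}{m}$)
$L{\left(7 \right)} A{\left(O{\left(11,2 \right)} \right)} = \left(2 + \frac{1}{7}\right) \left(-7\right)^{2} = \left(2 + \frac{1}{7}\right) 49 = \frac{15}{7} \cdot 49 = 105$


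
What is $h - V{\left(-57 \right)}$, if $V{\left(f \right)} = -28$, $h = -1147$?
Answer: $-1119$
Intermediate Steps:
$h - V{\left(-57 \right)} = -1147 - -28 = -1147 + 28 = -1119$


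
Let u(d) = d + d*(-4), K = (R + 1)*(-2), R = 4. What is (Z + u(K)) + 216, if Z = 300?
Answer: 546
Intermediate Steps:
K = -10 (K = (4 + 1)*(-2) = 5*(-2) = -10)
u(d) = -3*d (u(d) = d - 4*d = -3*d)
(Z + u(K)) + 216 = (300 - 3*(-10)) + 216 = (300 + 30) + 216 = 330 + 216 = 546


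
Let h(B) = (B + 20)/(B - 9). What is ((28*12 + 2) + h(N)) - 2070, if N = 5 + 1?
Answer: -5222/3 ≈ -1740.7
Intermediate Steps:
N = 6
h(B) = (20 + B)/(-9 + B)
((28*12 + 2) + h(N)) - 2070 = ((28*12 + 2) + (20 + 6)/(-9 + 6)) - 2070 = ((336 + 2) + 26/(-3)) - 2070 = (338 - 1/3*26) - 2070 = (338 - 26/3) - 2070 = 988/3 - 2070 = -5222/3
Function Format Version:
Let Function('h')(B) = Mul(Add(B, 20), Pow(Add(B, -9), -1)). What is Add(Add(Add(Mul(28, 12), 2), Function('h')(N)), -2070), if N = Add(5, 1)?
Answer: Rational(-5222, 3) ≈ -1740.7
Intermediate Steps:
N = 6
Function('h')(B) = Mul(Pow(Add(-9, B), -1), Add(20, B)) (Function('h')(B) = Mul(Add(20, B), Pow(Add(-9, B), -1)) = Mul(Pow(Add(-9, B), -1), Add(20, B)))
Add(Add(Add(Mul(28, 12), 2), Function('h')(N)), -2070) = Add(Add(Add(Mul(28, 12), 2), Mul(Pow(Add(-9, 6), -1), Add(20, 6))), -2070) = Add(Add(Add(336, 2), Mul(Pow(-3, -1), 26)), -2070) = Add(Add(338, Mul(Rational(-1, 3), 26)), -2070) = Add(Add(338, Rational(-26, 3)), -2070) = Add(Rational(988, 3), -2070) = Rational(-5222, 3)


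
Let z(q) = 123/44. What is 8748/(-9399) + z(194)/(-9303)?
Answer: -397999157/427479052 ≈ -0.93104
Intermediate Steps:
z(q) = 123/44 (z(q) = 123*(1/44) = 123/44)
8748/(-9399) + z(194)/(-9303) = 8748/(-9399) + (123/44)/(-9303) = 8748*(-1/9399) + (123/44)*(-1/9303) = -2916/3133 - 41/136444 = -397999157/427479052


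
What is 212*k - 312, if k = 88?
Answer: 18344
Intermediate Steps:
212*k - 312 = 212*88 - 312 = 18656 - 312 = 18344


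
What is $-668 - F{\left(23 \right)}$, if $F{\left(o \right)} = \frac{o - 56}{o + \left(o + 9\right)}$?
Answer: $- \frac{3337}{5} \approx -667.4$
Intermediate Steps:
$F{\left(o \right)} = \frac{-56 + o}{9 + 2 o}$ ($F{\left(o \right)} = \frac{-56 + o}{o + \left(9 + o\right)} = \frac{-56 + o}{9 + 2 o}$)
$-668 - F{\left(23 \right)} = -668 - \frac{-56 + 23}{9 + 2 \cdot 23} = -668 - \frac{1}{9 + 46} \left(-33\right) = -668 - \frac{1}{55} \left(-33\right) = -668 - - \frac{3}{5} = -668 + \frac{3}{5} = - \frac{3337}{5}$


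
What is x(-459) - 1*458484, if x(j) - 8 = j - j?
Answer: -458476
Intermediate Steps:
x(j) = 8 (x(j) = 8 + (j - j) = 8 + 0 = 8)
x(-459) - 1*458484 = 8 - 1*458484 = 8 - 458484 = -458476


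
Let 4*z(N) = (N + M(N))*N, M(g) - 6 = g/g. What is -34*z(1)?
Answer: -68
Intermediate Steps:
M(g) = 7 (M(g) = 6 + g/g = 6 + 1 = 7)
z(N) = N*(7 + N)/4 (z(N) = ((N + 7)*N)/4 = ((7 + N)*N)/4 = (N*(7 + N))/4 = N*(7 + N)/4)
-34*z(1) = -17*(7 + 1)/2 = -17*8/2 = -34*2 = -68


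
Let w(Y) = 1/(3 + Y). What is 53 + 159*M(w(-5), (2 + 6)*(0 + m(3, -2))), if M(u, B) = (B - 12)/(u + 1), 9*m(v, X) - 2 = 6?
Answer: -4505/3 ≈ -1501.7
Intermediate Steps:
m(v, X) = 8/9 (m(v, X) = 2/9 + (1/9)*6 = 2/9 + 2/3 = 8/9)
M(u, B) = (-12 + B)/(1 + u)
53 + 159*M(w(-5), (2 + 6)*(0 + m(3, -2))) = 53 + 159*((-12 + (2 + 6)*(0 + 8/9))/(1 + 1/(3 - 5))) = 53 + 159*((-12 + 8*(8/9))/(1 + 1/(-2))) = 53 + 159*((-12 + 64/9)/(1 - 1/2)) = 53 + 159*(-44/9/(1/2)) = 53 + 159*(2*(-44/9)) = 53 + 159*(-88/9) = 53 - 4664/3 = -4505/3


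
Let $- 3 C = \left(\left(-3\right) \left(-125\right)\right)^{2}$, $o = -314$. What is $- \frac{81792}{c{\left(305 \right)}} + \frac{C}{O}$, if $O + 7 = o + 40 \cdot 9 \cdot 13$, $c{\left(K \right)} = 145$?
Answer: $- \frac{121109401}{210685} \approx -574.84$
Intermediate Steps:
$C = -46875$ ($C = - \frac{\left(\left(-3\right) \left(-125\right)\right)^{2}}{3} = - \frac{375^{2}}{3} = \left(- \frac{1}{3}\right) 140625 = -46875$)
$O = 4359$ ($O = -7 - \left(314 - 40 \cdot 9 \cdot 13\right) = -7 + \left(-314 + 40 \cdot 117\right) = -7 + \left(-314 + 4680\right) = -7 + 4366 = 4359$)
$- \frac{81792}{c{\left(305 \right)}} + \frac{C}{O} = - \frac{81792}{145} - \frac{46875}{4359} = \left(-81792\right) \frac{1}{145} - \frac{15625}{1453} = - \frac{81792}{145} - \frac{15625}{1453} = - \frac{121109401}{210685}$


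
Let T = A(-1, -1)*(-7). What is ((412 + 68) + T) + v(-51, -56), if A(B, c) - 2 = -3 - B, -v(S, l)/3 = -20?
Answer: 540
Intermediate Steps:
v(S, l) = 60 (v(S, l) = -3*(-20) = 60)
A(B, c) = -1 - B (A(B, c) = 2 + (-3 - B) = -1 - B)
T = 0 (T = (-1 - 1*(-1))*(-7) = (-1 + 1)*(-7) = 0*(-7) = 0)
((412 + 68) + T) + v(-51, -56) = ((412 + 68) + 0) + 60 = (480 + 0) + 60 = 480 + 60 = 540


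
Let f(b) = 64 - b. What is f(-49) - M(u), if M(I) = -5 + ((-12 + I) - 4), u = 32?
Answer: 102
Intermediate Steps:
M(I) = -21 + I (M(I) = -5 + (-16 + I) = -21 + I)
f(-49) - M(u) = (64 - 1*(-49)) - (-21 + 32) = (64 + 49) - 1*11 = 113 - 11 = 102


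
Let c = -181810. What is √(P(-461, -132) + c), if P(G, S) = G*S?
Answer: I*√120958 ≈ 347.79*I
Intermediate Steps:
√(P(-461, -132) + c) = √(-461*(-132) - 181810) = √(60852 - 181810) = √(-120958) = I*√120958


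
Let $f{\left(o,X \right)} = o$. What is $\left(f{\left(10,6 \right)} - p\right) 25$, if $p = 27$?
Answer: $-425$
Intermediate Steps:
$\left(f{\left(10,6 \right)} - p\right) 25 = \left(10 - 27\right) 25 = \left(-17\right) 25 = -425$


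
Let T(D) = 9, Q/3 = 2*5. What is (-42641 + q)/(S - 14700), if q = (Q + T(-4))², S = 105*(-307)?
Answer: 8224/9387 ≈ 0.87611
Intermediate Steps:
Q = 30 (Q = 3*(2*5) = 3*10 = 30)
S = -32235
q = 1521 (q = (30 + 9)² = 39² = 1521)
(-42641 + q)/(S - 14700) = (-42641 + 1521)/(-32235 - 14700) = -41120/(-46935) = -41120*(-1/46935) = 8224/9387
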